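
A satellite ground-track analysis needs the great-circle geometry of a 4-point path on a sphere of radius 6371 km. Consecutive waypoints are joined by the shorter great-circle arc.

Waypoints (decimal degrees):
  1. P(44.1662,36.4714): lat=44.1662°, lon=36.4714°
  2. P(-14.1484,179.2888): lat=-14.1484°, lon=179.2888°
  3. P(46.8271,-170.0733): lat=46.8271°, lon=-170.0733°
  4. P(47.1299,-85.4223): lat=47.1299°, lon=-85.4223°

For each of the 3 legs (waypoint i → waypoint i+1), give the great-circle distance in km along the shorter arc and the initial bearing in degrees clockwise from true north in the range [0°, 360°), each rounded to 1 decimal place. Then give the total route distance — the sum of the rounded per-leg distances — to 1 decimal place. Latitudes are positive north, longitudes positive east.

Leg 1: φ1=0.7708456, φ2=-0.2469362, Δφ=-1.0177818, Δλ=2.4926339 rad; a=sin²(Δφ/2)+cosφ1·cosφ2·sin²(Δλ/2)=0.8622357845; c=2·atan2(√a, √(1-a))=2.381063798; dist=6371·c=15169.757 ≈ 15169.8 km; running total=15169.8 km
Leg 1 bearing: y=sinΔλ·cosφ2=0.58602455, x=cosφ1·sinφ2-sinφ1·cosφ2·cosΔλ=0.36292723; θ=atan2(y, x)=58.2299° ≈ 58.2°
Leg 2: φ1=-0.2469362, φ2=0.8172871, Δφ=1.0642232, Δλ=-6.0975189 rad; a=sin²(Δφ/2)+cosφ1·cosφ2·sin²(Δλ/2)=0.2631094019; c=2·atan2(√a, √(1-a))=1.077216805; dist=6371·c=6862.948 ≈ 6862.9 km; running total=22032.7 km
Leg 2 bearing: y=sinΔλ·cosφ2=0.12630476, x=cosφ1·sinφ2-sinφ1·cosφ2·cosΔλ=0.87153800; θ=atan2(y, x)=8.2460° ≈ 8.2°
Leg 3: φ1=0.8172871, φ2=0.8225719, Δφ=0.0052849, Δλ=1.4774387 rad; a=sin²(Δφ/2)+cosφ1·cosφ2·sin²(Δλ/2)=0.2110546048; c=2·atan2(√a, √(1-a))=0.954654462; dist=6371·c=6082.104 ≈ 6082.1 km; running total=28114.8 km
Leg 3 bearing: y=sinΔλ·cosφ2=0.67737585, x=cosφ1·sinφ2-sinφ1·cosφ2·cosΔλ=0.45519687; θ=atan2(y, x)=56.0989° ≈ 56.1°

Leg 1: dist=15169.8 km, bearing=58.2°
Leg 2: dist=6862.9 km, bearing=8.2°
Leg 3: dist=6082.1 km, bearing=56.1°
Total: 28114.8 km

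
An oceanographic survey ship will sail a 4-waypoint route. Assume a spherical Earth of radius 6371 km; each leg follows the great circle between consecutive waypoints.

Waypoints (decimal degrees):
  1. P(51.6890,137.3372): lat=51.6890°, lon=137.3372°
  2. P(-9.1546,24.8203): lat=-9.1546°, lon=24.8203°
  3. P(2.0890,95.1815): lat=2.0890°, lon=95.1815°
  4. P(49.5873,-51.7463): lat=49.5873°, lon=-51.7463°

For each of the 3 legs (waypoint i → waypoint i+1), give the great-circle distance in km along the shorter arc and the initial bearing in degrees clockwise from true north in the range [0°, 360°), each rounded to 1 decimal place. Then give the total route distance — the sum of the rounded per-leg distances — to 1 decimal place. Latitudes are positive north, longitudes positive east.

Leg 1: φ1=0.9021432, φ2=-0.1597779, Δφ=-1.0619211, Δλ=-1.9637904 rad; a=sin²(Δφ/2)+cosφ1·cosφ2·sin²(Δλ/2)=0.6796099939; c=2·atan2(√a, √(1-a))=1.938228286; dist=6371·c=12348.452 ≈ 12348.5 km; running total=12348.5 km
Leg 1 bearing: y=sinΔλ·cosφ2=-0.91200027, x=cosφ1·sinφ2-sinφ1·cosφ2·cosΔλ=0.19803159; θ=atan2(y, x)=-77.7490° <0 so +360° → 282.2510° ≈ 282.3°
Leg 2: φ1=-0.1597779, φ2=0.0364599, Δφ=0.1962378, Δλ=1.2280346 rad; a=sin²(Δφ/2)+cosφ1·cosφ2·sin²(Δλ/2)=0.3371057084; c=2·atan2(√a, √(1-a))=1.238950630; dist=6371·c=7893.354 ≈ 7893.4 km; running total=20241.9 km
Leg 2 bearing: y=sinΔλ·cosφ2=0.94120414, x=cosφ1·sinφ2-sinφ1·cosφ2·cosΔλ=0.08942349; θ=atan2(y, x)=84.5726° ≈ 84.6°
Leg 3: φ1=0.0364599, φ2=0.8654617, Δφ=0.8290017, Δλ=-2.5643739 rad; a=sin²(Δφ/2)+cosφ1·cosφ2·sin²(Δλ/2)=0.7575699965; c=2·atan2(√a, √(1-a))=2.111967300; dist=6371·c=13455.344 ≈ 13455.3 km; running total=33697.2 km
Leg 3 bearing: y=sinΔλ·cosφ2=-0.35376818, x=cosφ1·sinφ2-sinφ1·cosφ2·cosΔλ=0.78069127; θ=atan2(y, x)=-24.3775° <0 so +360° → 335.6225° ≈ 335.6°

Leg 1: dist=12348.5 km, bearing=282.3°
Leg 2: dist=7893.4 km, bearing=84.6°
Leg 3: dist=13455.3 km, bearing=335.6°
Total: 33697.2 km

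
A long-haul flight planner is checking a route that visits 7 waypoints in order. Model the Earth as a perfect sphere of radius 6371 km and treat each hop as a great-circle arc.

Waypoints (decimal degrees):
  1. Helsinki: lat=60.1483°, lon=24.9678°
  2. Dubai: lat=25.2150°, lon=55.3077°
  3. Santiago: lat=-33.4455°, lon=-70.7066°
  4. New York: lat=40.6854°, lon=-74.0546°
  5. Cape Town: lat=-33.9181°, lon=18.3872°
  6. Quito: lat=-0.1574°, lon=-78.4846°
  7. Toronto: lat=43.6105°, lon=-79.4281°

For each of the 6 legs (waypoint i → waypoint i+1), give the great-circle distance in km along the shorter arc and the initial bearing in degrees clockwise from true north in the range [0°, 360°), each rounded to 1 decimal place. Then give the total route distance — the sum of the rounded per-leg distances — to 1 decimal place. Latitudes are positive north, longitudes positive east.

Leg 1: φ1=1.0497859, φ2=0.4400848, Δφ=-0.6097011, Δλ=0.5295311 rad; a=sin²(Δφ/2)+cosφ1·cosφ2·sin²(Δλ/2)=0.1209279774; c=2·atan2(√a, √(1-a))=0.710334117; dist=6371·c=4525.539 ≈ 4525.5 km; running total=4525.5 km
Leg 1 bearing: y=sinΔλ·cosφ2=0.45699784, x=cosφ1·sinφ2-sinφ1·cosφ2·cosΔλ=-0.46515651; θ=atan2(y, x)=135.5069° ≈ 135.5°
Leg 2: φ1=0.4400848, φ2=-0.5837341, Δφ=-1.0238189, Δλ=-2.1993644 rad; a=sin²(Δφ/2)+cosφ1·cosφ2·sin²(Δλ/2)=0.8393349857; c=2·atan2(√a, √(1-a))=2.316746509; dist=6371·c=14759.992 ≈ 14760.0 km; running total=19285.5 km
Leg 2 bearing: y=sinΔλ·cosφ2=-0.67492980, x=cosφ1·sinφ2-sinφ1·cosφ2·cosΔλ=-0.28961497; θ=atan2(y, x)=-113.2244° <0 so +360° → 246.7756° ≈ 246.8°
Leg 3: φ1=-0.5837341, φ2=0.7100942, Δφ=1.2938283, Δλ=-0.0584336 rad; a=sin²(Δφ/2)+cosφ1·cosφ2·sin²(Δλ/2)=0.3638197093; c=2·atan2(√a, √(1-a))=1.294950815; dist=6371·c=8250.132 ≈ 8250.1 km; running total=27535.6 km
Leg 3 bearing: y=sinΔλ·cosφ2=-0.04428503, x=cosφ1·sinφ2-sinφ1·cosφ2·cosΔλ=0.96117561; θ=atan2(y, x)=-2.6380° <0 so +360° → 357.3620° ≈ 357.4°
Leg 4: φ1=0.7100942, φ2=-0.5919825, Δφ=-1.3020767, Δλ=1.6134138 rad; a=sin²(Δφ/2)+cosφ1·cosφ2·sin²(Δλ/2)=0.6952887023; c=2·atan2(√a, √(1-a))=1.972055061; dist=6371·c=12563.963 ≈ 12564.0 km; running total=40099.6 km
Leg 4 bearing: y=sinΔλ·cosφ2=0.82908257, x=cosφ1·sinφ2-sinφ1·cosφ2·cosΔλ=-0.40008922; θ=atan2(y, x)=115.7605° ≈ 115.8°
Leg 5: φ1=-0.5919825, φ2=-0.0027471, Δφ=0.5892354, Δλ=-1.6907319 rad; a=sin²(Δφ/2)+cosφ1·cosφ2·sin²(Δλ/2)=0.5488775466; c=2·atan2(√a, √(1-a))=1.668707786; dist=6371·c=10631.337 ≈ 10631.3 km; running total=50730.9 km
Leg 5 bearing: y=sinΔλ·cosφ2=-0.99281260, x=cosφ1·sinφ2-sinφ1·cosφ2·cosΔλ=-0.06904400; θ=atan2(y, x)=-93.9782° <0 so +360° → 266.0218° ≈ 266.0°
Leg 6: φ1=-0.0027471, φ2=0.7611468, Δφ=0.7638940, Δλ=-0.0164672 rad; a=sin²(Δφ/2)+cosφ1·cosφ2·sin²(Δλ/2)=0.1389751390; c=2·atan2(√a, √(1-a))=0.764035864; dist=6371·c=4867.672 ≈ 4867.7 km; running total=55598.6 km
Leg 6 bearing: y=sinΔλ·cosφ2=-0.01192245, x=cosφ1·sinφ2-sinφ1·cosφ2·cosΔλ=0.69173843; θ=atan2(y, x)=-0.9874° <0 so +360° → 359.0126° ≈ 359.0°

Leg 1: dist=4525.5 km, bearing=135.5°
Leg 2: dist=14760.0 km, bearing=246.8°
Leg 3: dist=8250.1 km, bearing=357.4°
Leg 4: dist=12564.0 km, bearing=115.8°
Leg 5: dist=10631.3 km, bearing=266.0°
Leg 6: dist=4867.7 km, bearing=359.0°
Total: 55598.6 km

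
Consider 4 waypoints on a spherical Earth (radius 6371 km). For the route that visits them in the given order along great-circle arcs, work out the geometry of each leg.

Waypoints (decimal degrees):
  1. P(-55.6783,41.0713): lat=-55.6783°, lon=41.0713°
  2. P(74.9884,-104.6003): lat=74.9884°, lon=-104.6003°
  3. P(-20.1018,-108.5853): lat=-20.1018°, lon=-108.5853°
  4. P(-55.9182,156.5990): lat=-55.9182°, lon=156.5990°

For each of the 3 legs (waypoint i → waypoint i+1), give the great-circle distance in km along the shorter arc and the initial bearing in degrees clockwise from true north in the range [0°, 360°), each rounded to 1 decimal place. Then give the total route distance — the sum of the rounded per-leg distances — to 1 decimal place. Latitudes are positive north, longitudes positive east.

Leg 1: φ1=-0.9717697, φ2=1.3087945, Δφ=2.2805641, Δλ=-2.5424490 rad; a=sin²(Δφ/2)+cosφ1·cosφ2·sin²(Δλ/2)=0.9591524130; c=2·atan2(√a, √(1-a))=2.734573213; dist=6371·c=17421.966 ≈ 17422.0 km; running total=17422.0 km
Leg 1 bearing: y=sinΔλ·cosφ2=-0.14606752, x=cosφ1·sinφ2-sinφ1·cosφ2·cosΔλ=0.36794093; θ=atan2(y, x)=-21.6524° <0 so +360° → 338.3476° ≈ 338.3°
Leg 2: φ1=1.3087945, φ2=-0.3508426, Δφ=-1.6596371, Δλ=-0.0695514 rad; a=sin²(Δφ/2)+cosφ1·cosφ2·sin²(Δλ/2)=0.5446560041; c=2·atan2(√a, √(1-a))=1.660227498; dist=6371·c=10577.309 ≈ 10577.3 km; running total=27999.3 km
Leg 2 bearing: y=sinΔλ·cosφ2=-0.06526190, x=cosφ1·sinφ2-sinφ1·cosφ2·cosΔλ=-0.99386330; θ=atan2(y, x)=-176.2431° <0 so +360° → 183.7569° ≈ 183.8°
Leg 3: φ1=-0.3508426, φ2=-0.9759567, Δφ=-0.6251141, Δλ=4.6283392 rad; a=sin²(Δφ/2)+cosφ1·cosφ2·sin²(Δλ/2)=0.3797608581; c=2·atan2(√a, √(1-a))=1.327937762; dist=6371·c=8460.291 ≈ 8460.3 km; running total=36459.6 km
Leg 3 bearing: y=sinΔλ·cosφ2=-0.55839775, x=cosφ1·sinφ2-sinφ1·cosφ2·cosΔλ=-0.79395350; θ=atan2(y, x)=-144.8808° <0 so +360° → 215.1192° ≈ 215.1°

Leg 1: dist=17422.0 km, bearing=338.3°
Leg 2: dist=10577.3 km, bearing=183.8°
Leg 3: dist=8460.3 km, bearing=215.1°
Total: 36459.6 km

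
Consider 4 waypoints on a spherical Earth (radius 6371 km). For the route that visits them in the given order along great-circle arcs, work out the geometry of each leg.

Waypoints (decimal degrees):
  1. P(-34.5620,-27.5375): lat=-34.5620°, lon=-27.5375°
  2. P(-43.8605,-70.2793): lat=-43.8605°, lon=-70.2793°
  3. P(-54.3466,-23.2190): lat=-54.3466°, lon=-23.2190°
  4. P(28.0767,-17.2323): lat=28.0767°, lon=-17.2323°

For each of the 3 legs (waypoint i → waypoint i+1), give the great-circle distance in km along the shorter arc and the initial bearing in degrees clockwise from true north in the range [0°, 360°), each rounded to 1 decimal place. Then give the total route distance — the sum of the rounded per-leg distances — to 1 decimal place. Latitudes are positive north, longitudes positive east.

Leg 1: dist=3779.2 km, bearing=241.1°
Leg 2: dist=3542.8 km, bearing=126.1°
Leg 3: dist=9183.1 km, bearing=5.3°
Total: 16505.1 km

Leg 1: φ1=-0.6032207, φ2=-0.7655101, Δφ=-0.1622894, Δλ=-0.7459851 rad; a=sin²(Δφ/2)+cosφ1·cosφ2·sin²(Δλ/2)=0.0854177235; c=2·atan2(√a, √(1-a))=0.593184829; dist=6371·c=3779.181 ≈ 3779.2 km; running total=3779.2 km
Leg 1 bearing: y=sinΔλ·cosφ2=-0.48935923, x=cosφ1·sinφ2-sinφ1·cosφ2·cosΔλ=-0.27021046; θ=atan2(y, x)=-118.9063° <0 so +360° → 241.0937° ≈ 241.1°
Leg 2: φ1=-0.7655101, φ2=-0.9485271, Δφ=-0.1830170, Δλ=0.8213572 rad; a=sin²(Δφ/2)+cosφ1·cosφ2·sin²(Δλ/2)=0.0753361486; c=2·atan2(√a, √(1-a))=0.556085955; dist=6371·c=3542.824 ≈ 3542.8 km; running total=7322.0 km
Leg 2 bearing: y=sinΔλ·cosφ2=0.42670997, x=cosφ1·sinφ2-sinφ1·cosφ2·cosΔλ=-0.31074275; θ=atan2(y, x)=126.0632° ≈ 126.1°
Leg 3: φ1=-0.9485271, φ2=0.4900309, Δφ=1.4385580, Δλ=0.1044876 rad; a=sin²(Δφ/2)+cosφ1·cosφ2·sin²(Δλ/2)=0.4354757793; c=2·atan2(√a, √(1-a))=1.441386990; dist=6371·c=9183.077 ≈ 9183.1 km; running total=16505.1 km
Leg 3 bearing: y=sinΔλ·cosφ2=0.09202369, x=cosφ1·sinφ2-sinφ1·cosφ2·cosΔλ=0.98735918; θ=atan2(y, x)=5.3247° ≈ 5.3°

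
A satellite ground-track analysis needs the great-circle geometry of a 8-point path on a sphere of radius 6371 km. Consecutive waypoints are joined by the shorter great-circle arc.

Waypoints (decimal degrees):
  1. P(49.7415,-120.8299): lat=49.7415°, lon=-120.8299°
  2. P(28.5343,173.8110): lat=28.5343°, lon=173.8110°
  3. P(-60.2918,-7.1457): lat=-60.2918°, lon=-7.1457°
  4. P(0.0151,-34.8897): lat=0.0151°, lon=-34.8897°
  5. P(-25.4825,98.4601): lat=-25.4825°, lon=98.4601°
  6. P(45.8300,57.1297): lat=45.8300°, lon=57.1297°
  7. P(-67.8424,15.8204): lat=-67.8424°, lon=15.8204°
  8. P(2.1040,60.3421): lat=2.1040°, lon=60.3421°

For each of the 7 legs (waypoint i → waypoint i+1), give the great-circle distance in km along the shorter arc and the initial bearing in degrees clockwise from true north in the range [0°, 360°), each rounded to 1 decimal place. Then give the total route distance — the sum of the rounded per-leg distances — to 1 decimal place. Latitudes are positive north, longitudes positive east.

Leg 1: dist=5897.9 km, bearing=272.1°
Leg 2: dist=16483.1 km, bearing=179.1°
Leg 3: dist=7116.4 km, bearing=328.8°
Leg 4: dist=14266.3 km, bearing=123.2°
Leg 5: dist=8959.7 km, bearing=332.2°
Leg 6: dist=13102.5 km, bearing=196.4°
Leg 7: dist=8498.0 km, bearing=46.1°
Total: 74323.9 km

Leg 1: φ1=0.8681529, φ2=0.4980175, Δφ=-0.3701355, Δλ=5.1424538 rad; a=sin²(Δφ/2)+cosφ1·cosφ2·sin²(Δλ/2)=0.1993768674; c=2·atan2(√a, √(1-a))=0.925736475; dist=6371·c=5897.867 ≈ 5897.9 km; running total=5897.9 km
Leg 1 bearing: y=sinΔλ·cosφ2=-0.79853112, x=cosφ1·sinφ2-sinφ1·cosφ2·cosΔλ=0.02917155; θ=atan2(y, x)=-87.9078° <0 so +360° → 272.0922° ≈ 272.1°
Leg 2: φ1=0.4980175, φ2=-1.0522904, Δφ=-1.5503079, Δλ=-3.1582902 rad; a=sin²(Δφ/2)+cosφ1·cosφ2·sin²(Δλ/2)=0.9251113216; c=2·atan2(√a, √(1-a))=2.587204412; dist=6371·c=16483.079 ≈ 16483.1 km; running total=22381.0 km
Leg 2 bearing: y=sinΔλ·cosφ2=0.00827464, x=cosφ1·sinφ2-sinφ1·cosφ2·cosΔλ=-0.52635823; θ=atan2(y, x)=179.0994° ≈ 179.1°
Leg 3: φ1=-1.0522904, φ2=0.0002635, Δφ=1.0525540, Δλ=-0.4842241 rad; a=sin²(Δφ/2)+cosφ1·cosφ2·sin²(Δλ/2)=0.2808099740; c=2·atan2(√a, √(1-a))=1.117000813; dist=6371·c=7116.412 ≈ 7116.4 km; running total=29497.4 km
Leg 3 bearing: y=sinΔλ·cosφ2=-0.46552183, x=cosφ1·sinφ2-sinφ1·cosφ2·cosΔλ=0.76883832; θ=atan2(y, x)=-31.1944° <0 so +360° → 328.8056° ≈ 328.8°
Leg 4: φ1=0.0002635, φ2=-0.4447535, Δφ=-0.4450171, Δλ=2.3273931 rad; a=sin²(Δφ/2)+cosφ1·cosφ2·sin²(Δλ/2)=0.8098919291; c=2·atan2(√a, √(1-a))=2.239263580; dist=6371·c=14266.348 ≈ 14266.3 km; running total=43763.7 km
Leg 4 bearing: y=sinΔλ·cosφ2=0.65643429, x=cosφ1·sinφ2-sinφ1·cosφ2·cosΔλ=-0.43007207; θ=atan2(y, x)=123.2314° ≈ 123.2°
Leg 5: φ1=-0.4447535, φ2=0.7998844, Δφ=1.2446379, Δλ=-0.7213516 rad; a=sin²(Δφ/2)+cosφ1·cosφ2·sin²(Δλ/2)=0.4181348854; c=2·atan2(√a, √(1-a))=1.406325594; dist=6371·c=8959.700 ≈ 8959.7 km; running total=52723.4 km
Leg 5 bearing: y=sinΔλ·cosφ2=-0.46016000, x=cosφ1·sinφ2-sinφ1·cosφ2·cosΔλ=0.87260827; θ=atan2(y, x)=-27.8044° <0 so +360° → 332.1956° ≈ 332.2°
Leg 6: φ1=0.7998844, φ2=-1.1840733, Δφ=-1.9839576, Δλ=-0.7209833 rad; a=sin²(Δφ/2)+cosφ1·cosφ2·sin²(Δλ/2)=0.7334510519; c=2·atan2(√a, √(1-a))=2.056580669; dist=6371·c=13102.475 ≈ 13102.5 km; running total=65825.9 km
Leg 6 bearing: y=sinΔλ·cosφ2=-0.24896926, x=cosφ1·sinφ2-sinφ1·cosφ2·cosΔλ=-0.84853800; θ=atan2(y, x)=-163.6478° <0 so +360° → 196.3522° ≈ 196.4°
Leg 7: φ1=-1.1840733, φ2=0.0367217, Δφ=1.2207950, Δλ=0.7770503 rad; a=sin²(Δφ/2)+cosφ1·cosφ2·sin²(Δλ/2)=0.3826386322; c=2·atan2(√a, √(1-a))=1.333863002; dist=6371·c=8498.041 ≈ 8498.0 km; running total=74323.9 km
Leg 7 bearing: y=sinΔλ·cosφ2=0.70070664, x=cosφ1·sinφ2-sinφ1·cosφ2·cosΔλ=0.67373247; θ=atan2(y, x)=46.1243° ≈ 46.1°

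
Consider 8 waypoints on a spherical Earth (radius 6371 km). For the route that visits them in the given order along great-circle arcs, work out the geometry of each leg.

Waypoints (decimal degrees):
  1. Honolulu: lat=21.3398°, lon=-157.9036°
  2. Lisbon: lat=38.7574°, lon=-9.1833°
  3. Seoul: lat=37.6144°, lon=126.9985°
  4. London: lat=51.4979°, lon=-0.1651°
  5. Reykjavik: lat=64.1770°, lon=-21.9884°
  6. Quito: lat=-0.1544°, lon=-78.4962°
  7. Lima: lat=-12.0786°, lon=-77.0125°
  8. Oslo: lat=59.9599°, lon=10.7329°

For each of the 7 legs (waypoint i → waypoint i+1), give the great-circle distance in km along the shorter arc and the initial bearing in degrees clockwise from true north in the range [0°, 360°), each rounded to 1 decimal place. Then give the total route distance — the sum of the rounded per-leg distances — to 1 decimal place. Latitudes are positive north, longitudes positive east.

Leg 1: φ1=0.3724498, φ2=0.6764442, Δφ=0.3039945, Δλ=2.5956589 rad; a=sin²(Δφ/2)+cosφ1·cosφ2·sin²(Δλ/2)=0.6964757467; c=2·atan2(√a, √(1-a))=1.974635410; dist=6371·c=12580.402 ≈ 12580.4 km; running total=12580.4 km
Leg 1 bearing: y=sinΔλ·cosφ2=0.40488679, x=cosφ1·sinφ2-sinφ1·cosφ2·cosΔλ=0.82562450; θ=atan2(y, x)=26.1234° ≈ 26.1°
Leg 2: φ1=0.6764442, φ2=0.6564951, Δφ=-0.0199491, Δλ=2.3768208 rad; a=sin²(Δφ/2)+cosφ1·cosφ2·sin²(Δλ/2)=0.5318064692; c=2·atan2(√a, √(1-a))=1.634452246; dist=6371·c=10413.095 ≈ 10413.1 km; running total=22993.5 km
Leg 2 bearing: y=sinΔλ·cosφ2=0.54845330, x=cosφ1·sinφ2-sinφ1·cosφ2·cosΔλ=0.83375798; θ=atan2(y, x)=33.3373° ≈ 33.3°
Leg 3: φ1=0.6564951, φ2=0.8988079, Δφ=0.2423128, Δλ=-2.2194235 rad; a=sin²(Δφ/2)+cosφ1·cosφ2·sin²(Δλ/2)=0.4101277038; c=2·atan2(√a, √(1-a))=1.390069518; dist=6371·c=8856.133 ≈ 8856.1 km; running total=31849.6 km
Leg 3 bearing: y=sinΔλ·cosφ2=-0.49611340, x=cosφ1·sinφ2-sinφ1·cosφ2·cosΔλ=0.84944887; θ=atan2(y, x)=-30.2867° <0 so +360° → 329.7133° ≈ 329.7°
Leg 4: φ1=0.8988079, φ2=1.1201000, Δφ=0.2212920, Δλ=-0.3808884 rad; a=sin²(Δφ/2)+cosφ1·cosφ2·sin²(Δλ/2)=0.0219095850; c=2·atan2(√a, √(1-a))=0.297129544; dist=6371·c=1893.012 ≈ 1893.0 km; running total=33742.6 km
Leg 4 bearing: y=sinΔλ·cosφ2=-0.16192949, x=cosφ1·sinφ2-sinφ1·cosφ2·cosΔλ=0.24392019; θ=atan2(y, x)=-33.5787° <0 so +360° → 326.4213° ≈ 326.4°
Leg 5: φ1=1.1201000, φ2=-0.0026948, Δφ=-1.1227947, Δλ=-0.9862472 rad; a=sin²(Δφ/2)+cosφ1·cosφ2·sin²(Δλ/2)=0.3810282105; c=2·atan2(√a, √(1-a))=1.330548257; dist=6371·c=8476.923 ≈ 8476.9 km; running total=42219.5 km
Leg 5 bearing: y=sinΔλ·cosφ2=-0.83395792, x=cosφ1·sinφ2-sinφ1·cosφ2·cosΔλ=-0.49789259; θ=atan2(y, x)=-120.8382° <0 so +360° → 239.1618° ≈ 239.2°
Leg 6: φ1=-0.0026948, φ2=-0.2108113, Δφ=-0.2081166, Δλ=0.0258955 rad; a=sin²(Δφ/2)+cosφ1·cosφ2·sin²(Δλ/2)=0.0109530207; c=2·atan2(√a, √(1-a))=0.209697359; dist=6371·c=1335.982 ≈ 1336.0 km; running total=43555.5 km
Leg 6 bearing: y=sinΔλ·cosφ2=0.02531933, x=cosφ1·sinφ2-sinφ1·cosφ2·cosΔλ=-0.20661834; θ=atan2(y, x)=173.0137° ≈ 173.0°
Leg 7: φ1=-0.2108113, φ2=1.0464977, Δφ=1.2573090, Δλ=1.5314461 rad; a=sin²(Δφ/2)+cosφ1·cosφ2·sin²(Δλ/2)=0.5809437887; c=2·atan2(√a, √(1-a))=1.733399490; dist=6371·c=11043.488 ≈ 11043.5 km; running total=54599.0 km
Leg 7 bearing: y=sinΔλ·cosφ2=0.50021846, x=cosφ1·sinφ2-sinφ1·cosφ2·cosΔλ=0.85063147; θ=atan2(y, x)=30.4579° ≈ 30.5°

Leg 1: dist=12580.4 km, bearing=26.1°
Leg 2: dist=10413.1 km, bearing=33.3°
Leg 3: dist=8856.1 km, bearing=329.7°
Leg 4: dist=1893.0 km, bearing=326.4°
Leg 5: dist=8476.9 km, bearing=239.2°
Leg 6: dist=1336.0 km, bearing=173.0°
Leg 7: dist=11043.5 km, bearing=30.5°
Total: 54599.0 km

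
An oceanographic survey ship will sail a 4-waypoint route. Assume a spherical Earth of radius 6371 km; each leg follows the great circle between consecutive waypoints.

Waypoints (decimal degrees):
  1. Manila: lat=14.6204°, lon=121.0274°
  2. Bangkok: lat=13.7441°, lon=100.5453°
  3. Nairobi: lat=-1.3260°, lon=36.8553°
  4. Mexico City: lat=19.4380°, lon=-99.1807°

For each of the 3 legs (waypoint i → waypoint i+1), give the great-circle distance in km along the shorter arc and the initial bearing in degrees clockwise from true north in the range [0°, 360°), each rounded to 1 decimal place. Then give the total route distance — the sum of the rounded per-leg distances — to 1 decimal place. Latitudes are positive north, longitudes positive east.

Leg 1: dist=2209.5 km, bearing=270.0°
Leg 2: dist=7211.5 km, bearing=261.9°
Leg 3: dist=14826.2 km, bearing=295.8°
Total: 24247.2 km

Leg 1: φ1=0.2551741, φ2=0.2398798, Δφ=-0.0152943, Δλ=-0.3574801 rad; a=sin²(Δφ/2)+cosφ1·cosφ2·sin²(Δλ/2)=0.0297684001; c=2·atan2(√a, √(1-a))=0.346805810; dist=6371·c=2209.500 ≈ 2209.5 km; running total=2209.5 km
Leg 1 bearing: y=sinΔλ·cosφ2=-0.33989547, x=cosφ1·sinφ2-sinφ1·cosφ2·cosΔλ=0.00020658; θ=atan2(y, x)=-89.9652° <0 so +360° → 270.0348° ≈ 270.0°
Leg 2: φ1=0.2398798, φ2=-0.0231431, Δφ=-0.2630229, Δλ=-1.1116002 rad; a=sin²(Δφ/2)+cosφ1·cosφ2·sin²(Δλ/2)=0.2875383790; c=2·atan2(√a, √(1-a))=1.131919237; dist=6371·c=7211.457 ≈ 7211.5 km; running total=9421.0 km
Leg 2 bearing: y=sinΔλ·cosφ2=-0.89616904, x=cosφ1·sinφ2-sinφ1·cosφ2·cosΔλ=-0.12775482; θ=atan2(y, x)=-98.1132° <0 so +360° → 261.8868° ≈ 261.9°
Leg 3: φ1=-0.0231431, φ2=0.3392571, Δφ=0.3624002, Δλ=-2.3742761 rad; a=sin²(Δφ/2)+cosφ1·cosφ2·sin²(Δλ/2)=0.8431348446; c=2·atan2(√a, √(1-a))=2.327144235; dist=6371·c=14826.236 ≈ 14826.2 km; running total=24247.2 km
Leg 3 bearing: y=sinΔλ·cosφ2=-0.65463800, x=cosφ1·sinφ2-sinφ1·cosφ2·cosΔλ=0.31699055; θ=atan2(y, x)=-64.1627° <0 so +360° → 295.8373° ≈ 295.8°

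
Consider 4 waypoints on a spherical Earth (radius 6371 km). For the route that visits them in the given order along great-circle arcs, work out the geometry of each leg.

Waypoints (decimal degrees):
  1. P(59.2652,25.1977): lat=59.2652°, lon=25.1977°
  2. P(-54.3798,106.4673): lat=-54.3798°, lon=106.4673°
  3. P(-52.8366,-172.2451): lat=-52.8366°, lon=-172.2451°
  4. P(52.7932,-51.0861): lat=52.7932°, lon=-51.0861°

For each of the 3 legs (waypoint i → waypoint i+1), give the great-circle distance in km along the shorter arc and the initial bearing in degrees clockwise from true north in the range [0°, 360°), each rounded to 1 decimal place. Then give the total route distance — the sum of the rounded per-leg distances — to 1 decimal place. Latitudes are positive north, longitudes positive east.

Leg 1: φ1=1.0343729, φ2=-0.9491066, Δφ=-1.9834794, Δλ=1.4184221 rad; a=sin²(Δφ/2)+cosφ1·cosφ2·sin²(Δλ/2)=0.8267695289; c=2·atan2(√a, √(1-a))=2.283047151; dist=6371·c=14545.293 ≈ 14545.3 km; running total=14545.3 km
Leg 1 bearing: y=sinΔλ·cosφ2=0.57566150, x=cosφ1·sinφ2-sinφ1·cosφ2·cosΔλ=-0.49142704; θ=atan2(y, x)=130.4865° ≈ 130.5°
Leg 2: φ1=-0.9491066, φ2=-0.9221726, Δφ=0.0269339, Δλ=-4.8644490 rad; a=sin²(Δφ/2)+cosφ1·cosφ2·sin²(Δλ/2)=0.1494487839; c=2·atan2(√a, √(1-a))=0.793853946; dist=6371·c=5057.643 ≈ 5057.6 km; running total=19602.9 km
Leg 2 bearing: y=sinΔλ·cosφ2=0.59711966, x=cosφ1·sinφ2-sinφ1·cosφ2·cosΔλ=-0.38974799; θ=atan2(y, x)=123.1330° ≈ 123.1°
Leg 3: φ1=-0.9221726, φ2=0.9214152, Δφ=1.8435878, Δλ=2.1146235 rad; a=sin²(Δφ/2)+cosφ1·cosφ2·sin²(Δλ/2)=0.9118582041; c=2·atan2(√a, √(1-a))=2.538730968; dist=6371·c=16174.255 ≈ 16174.3 km; running total=35777.2 km
Leg 3 bearing: y=sinΔλ·cosφ2=0.51745735, x=cosφ1·sinφ2-sinφ1·cosφ2·cosΔλ=0.23179552; θ=atan2(y, x)=65.8700° ≈ 65.9°

Leg 1: dist=14545.3 km, bearing=130.5°
Leg 2: dist=5057.6 km, bearing=123.1°
Leg 3: dist=16174.3 km, bearing=65.9°
Total: 35777.2 km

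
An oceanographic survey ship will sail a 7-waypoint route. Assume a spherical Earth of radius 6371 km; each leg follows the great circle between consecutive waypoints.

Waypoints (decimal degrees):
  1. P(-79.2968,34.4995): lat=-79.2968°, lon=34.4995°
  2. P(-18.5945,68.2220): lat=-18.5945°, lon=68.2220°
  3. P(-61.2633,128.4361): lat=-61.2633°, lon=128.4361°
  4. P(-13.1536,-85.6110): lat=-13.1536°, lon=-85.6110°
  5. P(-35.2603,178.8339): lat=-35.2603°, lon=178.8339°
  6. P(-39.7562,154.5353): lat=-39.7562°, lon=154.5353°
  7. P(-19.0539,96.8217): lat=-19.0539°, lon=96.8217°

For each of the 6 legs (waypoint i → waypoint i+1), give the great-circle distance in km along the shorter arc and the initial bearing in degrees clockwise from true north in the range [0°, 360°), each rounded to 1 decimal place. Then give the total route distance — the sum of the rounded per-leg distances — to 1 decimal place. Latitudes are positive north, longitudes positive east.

Leg 1: φ1=-1.3839902, φ2=-0.3245352, Δφ=1.0594550, Δλ=0.5885687 rad; a=sin²(Δφ/2)+cosφ1·cosφ2·sin²(Δλ/2)=0.2701357370; c=2·atan2(√a, √(1-a))=1.093106846; dist=6371·c=6964.184 ≈ 6964.2 km; running total=6964.2 km
Leg 1 bearing: y=sinΔλ·cosφ2=0.52619062, x=cosφ1·sinφ2-sinφ1·cosφ2·cosΔλ=0.71538319; θ=atan2(y, x)=36.3358° ≈ 36.3°
Leg 2: φ1=-0.3245352, φ2=-1.0692463, Δφ=-0.7447110, Δλ=1.0509343 rad; a=sin²(Δφ/2)+cosφ1·cosφ2·sin²(Δλ/2)=0.2470181832; c=2·atan2(√a, √(1-a))=1.040297542; dist=6371·c=6627.736 ≈ 6627.7 km; running total=13591.9 km
Leg 2 bearing: y=sinΔλ·cosφ2=0.41726761, x=cosφ1·sinφ2-sinφ1·cosφ2·cosΔλ=-0.75490962; θ=atan2(y, x)=151.0689° ≈ 151.1°
Leg 3: φ1=-1.0692463, φ2=-0.2295736, Δφ=0.8396727, Δλ=-3.7358266 rad; a=sin²(Δφ/2)+cosφ1·cosφ2·sin²(Δλ/2)=0.5941903499; c=2·atan2(√a, √(1-a))=1.760309391; dist=6371·c=11214.931 ≈ 11214.9 km; running total=24806.8 km
Leg 3 bearing: y=sinΔλ·cosφ2=0.54518509, x=cosφ1·sinφ2-sinφ1·cosφ2·cosΔλ=-0.81687571; θ=atan2(y, x)=146.2807° ≈ 146.3°
Leg 4: φ1=-0.2295736, φ2=-0.6154083, Δφ=-0.3858347, Δλ=4.6154342 rad; a=sin²(Δφ/2)+cosφ1·cosφ2·sin²(Δλ/2)=0.4727997639; c=2·atan2(√a, √(1-a))=1.516368987; dist=6371·c=9660.787 ≈ 9660.8 km; running total=34467.6 km
Leg 4 bearing: y=sinΔλ·cosφ2=-0.81270297, x=cosφ1·sinφ2-sinφ1·cosφ2·cosΔλ=-0.58013315; θ=atan2(y, x)=-125.5204° <0 so +360° → 234.4796° ≈ 234.5°
Leg 5: φ1=-0.6154083, φ2=-0.6938766, Δφ=-0.0784683, Δλ=-0.4240906 rad; a=sin²(Δφ/2)+cosφ1·cosφ2·sin²(Δλ/2)=0.0293428663; c=2·atan2(√a, √(1-a))=0.344293163; dist=6371·c=2193.492 ≈ 2193.5 km; running total=36661.1 km
Leg 5 bearing: y=sinΔλ·cosφ2=-0.31634386, x=cosφ1·sinφ2-sinφ1·cosφ2·cosΔλ=-0.11770308; θ=atan2(y, x)=-110.4089° <0 so +360° → 249.5911° ≈ 249.6°
Leg 6: φ1=-0.6938766, φ2=-0.3325533, Δφ=0.3613233, Δλ=-1.0072923 rad; a=sin²(Δφ/2)+cosφ1·cosφ2·sin²(Δλ/2)=0.2015401194; c=2·atan2(√a, √(1-a))=0.931139983; dist=6371·c=5932.293 ≈ 5932.3 km; running total=42593.4 km
Leg 6 bearing: y=sinΔλ·cosφ2=-0.79907140, x=cosφ1·sinφ2-sinφ1·cosφ2·cosΔλ=0.07191456; θ=atan2(y, x)=-84.8574° <0 so +360° → 275.1426° ≈ 275.1°

Leg 1: dist=6964.2 km, bearing=36.3°
Leg 2: dist=6627.7 km, bearing=151.1°
Leg 3: dist=11214.9 km, bearing=146.3°
Leg 4: dist=9660.8 km, bearing=234.5°
Leg 5: dist=2193.5 km, bearing=249.6°
Leg 6: dist=5932.3 km, bearing=275.1°
Total: 42593.4 km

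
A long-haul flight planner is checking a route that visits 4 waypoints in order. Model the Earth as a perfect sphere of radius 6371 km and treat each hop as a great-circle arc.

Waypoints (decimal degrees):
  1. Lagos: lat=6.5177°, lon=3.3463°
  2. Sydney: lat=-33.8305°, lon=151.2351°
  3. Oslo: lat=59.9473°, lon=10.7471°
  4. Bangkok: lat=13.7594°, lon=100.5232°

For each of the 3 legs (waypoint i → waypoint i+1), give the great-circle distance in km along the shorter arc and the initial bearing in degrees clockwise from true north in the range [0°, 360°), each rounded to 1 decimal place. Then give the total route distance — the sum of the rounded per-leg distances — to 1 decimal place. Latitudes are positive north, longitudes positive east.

Leg 1: dist=15529.9 km, bearing=137.0°
Leg 2: dist=15945.6 km, bearing=327.7°
Leg 3: dist=8674.1 km, bearing=83.2°
Total: 40149.6 km

Leg 1: φ1=0.1137553, φ2=-0.5904536, Δφ=-0.7042089, Δλ=2.5811465 rad; a=sin²(Δφ/2)+cosφ1·cosφ2·sin²(Δλ/2)=0.8811278833; c=2·atan2(√a, √(1-a))=2.437587342; dist=6371·c=15529.869 ≈ 15529.9 km; running total=15529.9 km
Leg 1 bearing: y=sinΔλ·cosφ2=0.44156409, x=cosφ1·sinφ2-sinφ1·cosφ2·cosΔλ=-0.47327297; θ=atan2(y, x)=136.9851° ≈ 137.0°
Leg 2: φ1=-0.5904536, φ2=1.0462778, Δφ=1.6367314, Δλ=-2.4519782 rad; a=sin²(Δφ/2)+cosφ1·cosφ2·sin²(Δλ/2)=0.9014188272; c=2·atan2(√a, √(1-a))=2.502835993; dist=6371·c=15945.568 ≈ 15945.6 km; running total=31475.5 km
Leg 2 bearing: y=sinΔλ·cosφ2=-0.31862658, x=cosφ1·sinφ2-sinφ1·cosφ2·cosΔλ=0.50391349; θ=atan2(y, x)=-32.3053° <0 so +360° → 327.6947° ≈ 327.7°
Leg 3: φ1=1.0462778, φ2=0.2401468, Δφ=-0.8061309, Δλ=1.5668885 rad; a=sin²(Δφ/2)+cosφ1·cosφ2·sin²(Δλ/2)=0.3961143002; c=2·atan2(√a, √(1-a))=1.361500240; dist=6371·c=8674.118 ≈ 8674.1 km; running total=40149.6 km
Leg 3 bearing: y=sinΔλ·cosφ2=0.97129565, x=cosφ1·sinφ2-sinφ1·cosφ2·cosΔλ=0.11582666; θ=atan2(y, x)=83.1996° ≈ 83.2°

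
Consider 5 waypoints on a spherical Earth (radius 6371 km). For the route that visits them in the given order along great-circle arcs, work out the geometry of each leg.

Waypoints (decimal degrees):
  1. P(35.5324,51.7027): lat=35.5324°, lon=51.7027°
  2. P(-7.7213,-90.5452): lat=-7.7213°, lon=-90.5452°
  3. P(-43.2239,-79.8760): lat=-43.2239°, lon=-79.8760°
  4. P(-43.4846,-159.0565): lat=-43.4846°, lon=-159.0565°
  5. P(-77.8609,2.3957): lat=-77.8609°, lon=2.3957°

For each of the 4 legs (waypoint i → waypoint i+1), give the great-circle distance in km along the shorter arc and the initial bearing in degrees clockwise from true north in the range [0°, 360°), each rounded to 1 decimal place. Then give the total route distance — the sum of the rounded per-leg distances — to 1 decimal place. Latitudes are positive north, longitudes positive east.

Leg 1: dist=15089.1 km, bearing=299.7°
Leg 2: dist=4082.7 km, bearing=167.0°
Leg 3: dist=6139.4 km, bearing=240.2°
Leg 4: dist=6462.8 km, bearing=175.5°
Total: 31774.0 km

Leg 1: φ1=0.6201574, φ2=-0.1347621, Δφ=-0.7549195, Δλ=-2.4826942 rad; a=sin²(Δφ/2)+cosφ1·cosφ2·sin²(Δλ/2)=0.8578413842; c=2·atan2(√a, √(1-a))=2.368397527; dist=6371·c=15089.061 ≈ 15089.1 km; running total=15089.1 km
Leg 1 bearing: y=sinΔλ·cosφ2=-0.60669522, x=cosφ1·sinφ2-sinφ1·cosφ2·cosΔλ=0.34600446; θ=atan2(y, x)=-60.3034° <0 so +360° → 299.6966° ≈ 299.7°
Leg 2: φ1=-0.1347621, φ2=-0.7543994, Δφ=-0.6196373, Δλ=0.1862127 rad; a=sin²(Δφ/2)+cosφ1·cosφ2·sin²(Δλ/2)=0.0991968776; c=2·atan2(√a, √(1-a))=0.640819236; dist=6371·c=4082.659 ≈ 4082.7 km; running total=19171.8 km
Leg 2 bearing: y=sinΔλ·cosφ2=0.13490719, x=cosφ1·sinφ2-sinφ1·cosφ2·cosΔλ=-0.58243238; θ=atan2(y, x)=166.9587° ≈ 167.0°
Leg 3: φ1=-0.7543994, φ2=-0.7589494, Δφ=-0.0045501, Δλ=-1.3819604 rad; a=sin²(Δφ/2)+cosφ1·cosφ2·sin²(Δλ/2)=0.2147336837; c=2·atan2(√a, √(1-a))=0.963642074; dist=6371·c=6139.364 ≈ 6139.4 km; running total=25311.2 km
Leg 3 bearing: y=sinΔλ·cosφ2=-0.71266140, x=cosφ1·sinφ2-sinφ1·cosφ2·cosΔλ=-0.40817429; θ=atan2(y, x)=-119.8018° <0 so +360° → 240.1982° ≈ 240.2°
Leg 4: φ1=-0.7589494, φ2=-1.3589291, Δφ=-0.5999796, Δλ=2.8178725 rad; a=sin²(Δφ/2)+cosφ1·cosφ2·sin²(Δλ/2)=0.2359387784; c=2·atan2(√a, √(1-a))=1.014408340; dist=6371·c=6462.796 ≈ 6462.8 km; running total=31774.0 km
Leg 4 bearing: y=sinΔλ·cosφ2=0.06689100, x=cosφ1·sinφ2-sinφ1·cosφ2·cosΔλ=-0.84652955; θ=atan2(y, x)=175.4820° ≈ 175.5°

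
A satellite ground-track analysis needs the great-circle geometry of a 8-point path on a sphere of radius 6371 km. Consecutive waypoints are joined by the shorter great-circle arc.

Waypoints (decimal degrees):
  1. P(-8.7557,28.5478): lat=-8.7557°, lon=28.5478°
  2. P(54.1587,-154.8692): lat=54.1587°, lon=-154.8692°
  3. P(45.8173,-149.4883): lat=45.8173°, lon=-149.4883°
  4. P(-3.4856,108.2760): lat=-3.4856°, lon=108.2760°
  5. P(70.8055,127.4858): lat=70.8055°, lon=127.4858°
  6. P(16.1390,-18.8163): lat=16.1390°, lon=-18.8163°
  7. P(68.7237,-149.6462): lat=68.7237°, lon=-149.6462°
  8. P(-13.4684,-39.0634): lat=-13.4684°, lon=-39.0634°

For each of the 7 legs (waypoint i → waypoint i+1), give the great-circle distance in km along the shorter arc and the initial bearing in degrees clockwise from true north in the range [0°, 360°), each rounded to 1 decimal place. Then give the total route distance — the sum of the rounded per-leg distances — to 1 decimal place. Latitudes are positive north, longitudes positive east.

Leg 1: φ1=-0.1528158, φ2=0.9452476, Δφ=1.0980634, Δλ=-3.2012306 rad; a=sin²(Δφ/2)+cosφ1·cosφ2·sin²(Δλ/2)=0.8505434587; c=2·atan2(√a, √(1-a))=2.347716950; dist=6371·c=14957.305 ≈ 14957.3 km; running total=14957.3 km
Leg 1 bearing: y=sinΔλ·cosφ2=0.03489981, x=cosφ1·sinφ2-sinφ1·cosφ2·cosΔλ=0.71222127; θ=atan2(y, x)=2.8053° ≈ 2.8°
Leg 2: φ1=0.9452476, φ2=0.7996627, Δφ=-0.1455849, Δλ=0.0939144 rad; a=sin²(Δφ/2)+cosφ1·cosφ2·sin²(Δλ/2)=0.0061885632; c=2·atan2(√a, √(1-a))=0.157497576; dist=6371·c=1003.417 ≈ 1003.4 km; running total=15960.7 km
Leg 2 bearing: y=sinΔλ·cosφ2=0.06535735, x=cosφ1·sinφ2-sinφ1·cosφ2·cosΔλ=-0.14258147; θ=atan2(y, x)=155.3739° ≈ 155.4°
Leg 3: φ1=0.7996627, φ2=-0.0608352, Δφ=-0.8604979, Δλ=4.4988357 rad; a=sin²(Δφ/2)+cosφ1·cosφ2·sin²(Δλ/2)=0.5955164992; c=2·atan2(√a, √(1-a))=1.763010745; dist=6371·c=11232.141 ≈ 11232.1 km; running total=27192.8 km
Leg 3 bearing: y=sinΔλ·cosφ2=-0.97547616, x=cosφ1·sinφ2-sinφ1·cosφ2·cosΔλ=0.10932816; θ=atan2(y, x)=-83.6052° <0 so +360° → 276.3948° ≈ 276.4°
Leg 4: φ1=-0.0608352, φ2=1.2357891, Δφ=1.2966243, Δλ=0.3352743 rad; a=sin²(Δφ/2)+cosφ1·cosφ2·sin²(Δλ/2)=0.3737611830; c=2·atan2(√a, √(1-a))=1.315556334; dist=6371·c=8381.409 ≈ 8381.4 km; running total=35574.2 km
Leg 4 bearing: y=sinΔλ·cosφ2=0.10817656, x=cosφ1·sinφ2-sinφ1·cosφ2·cosΔλ=0.96153673; θ=atan2(y, x)=6.4190° ≈ 6.4°
Leg 5: φ1=1.2357891, φ2=0.2816787, Δφ=-0.9541104, Δλ=-2.5534533 rad; a=sin²(Δφ/2)+cosφ1·cosφ2·sin²(Δλ/2)=0.5001188027; c=2·atan2(√a, √(1-a))=1.571033932; dist=6371·c=10009.057 ≈ 10009.1 km; running total=45583.3 km
Leg 5 bearing: y=sinΔλ·cosφ2=-0.53294881, x=cosφ1·sinφ2-sinφ1·cosφ2·cosΔλ=0.84614745; θ=atan2(y, x)=-32.2049° <0 so +360° → 327.7951° ≈ 327.8°
Leg 6: φ1=0.2816787, φ2=1.1994548, Δφ=0.9177762, Δλ=-2.2834125 rad; a=sin²(Δφ/2)+cosφ1·cosφ2·sin²(Δλ/2)=0.4844374064; c=2·atan2(√a, √(1-a))=1.539666112; dist=6371·c=9809.213 ≈ 9809.2 km; running total=55392.5 km
Leg 6 bearing: y=sinΔλ·cosφ2=-0.27456385, x=cosφ1·sinφ2-sinφ1·cosφ2·cosΔλ=0.96106499; θ=atan2(y, x)=-15.9440° <0 so +360° → 344.0560° ≈ 344.1°
Leg 7: φ1=1.1994548, φ2=-0.2350679, Δφ=-1.4345228, Δλ=1.9300340 rad; a=sin²(Δφ/2)+cosφ1·cosφ2·sin²(Δλ/2)=0.6705476391; c=2·atan2(√a, √(1-a))=1.918878132; dist=6371·c=12225.173 ≈ 12225.2 km; running total=67617.7 km
Leg 7 bearing: y=sinΔλ·cosφ2=0.91041919, x=cosφ1·sinφ2-sinφ1·cosφ2·cosΔλ=0.23407457; θ=atan2(y, x)=75.5812° ≈ 75.6°

Leg 1: dist=14957.3 km, bearing=2.8°
Leg 2: dist=1003.4 km, bearing=155.4°
Leg 3: dist=11232.1 km, bearing=276.4°
Leg 4: dist=8381.4 km, bearing=6.4°
Leg 5: dist=10009.1 km, bearing=327.8°
Leg 6: dist=9809.2 km, bearing=344.1°
Leg 7: dist=12225.2 km, bearing=75.6°
Total: 67617.7 km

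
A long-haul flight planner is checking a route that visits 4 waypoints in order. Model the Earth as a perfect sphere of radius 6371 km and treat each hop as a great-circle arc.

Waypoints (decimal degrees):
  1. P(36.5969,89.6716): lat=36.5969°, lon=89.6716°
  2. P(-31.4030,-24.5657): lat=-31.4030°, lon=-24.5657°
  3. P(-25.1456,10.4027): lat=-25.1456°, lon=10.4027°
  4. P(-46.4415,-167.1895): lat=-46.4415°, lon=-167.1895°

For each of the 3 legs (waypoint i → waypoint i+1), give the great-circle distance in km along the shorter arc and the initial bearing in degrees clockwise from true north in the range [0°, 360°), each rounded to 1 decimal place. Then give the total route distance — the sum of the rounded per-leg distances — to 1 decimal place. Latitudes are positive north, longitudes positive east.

Leg 1: dist=14043.4 km, bearing=254.9°
Leg 2: dist=3479.2 km, bearing=87.4°
Leg 3: dist=12051.3 km, bearing=181.7°
Total: 29573.9 km

Leg 1: φ1=0.6387364, φ2=-0.5480857, Δφ=-1.1868221, Δλ=-1.9938170 rad; a=sin²(Δφ/2)+cosφ1·cosφ2·sin²(Δλ/2)=0.7959749884; c=2·atan2(√a, √(1-a))=2.204272426; dist=6371·c=14043.420 ≈ 14043.4 km; running total=14043.4 km
Leg 1 bearing: y=sinΔλ·cosφ2=-0.77828803, x=cosφ1·sinφ2-sinφ1·cosφ2·cosΔλ=-0.20943488; θ=atan2(y, x)=-105.0613° <0 so +360° → 254.9387° ≈ 254.9°
Leg 2: φ1=-0.5480857, φ2=-0.4388735, Δφ=0.1092122, Δλ=0.6103137 rad; a=sin²(Δφ/2)+cosφ1·cosφ2·sin²(Δλ/2)=0.0727215135; c=2·atan2(√a, √(1-a))=0.546099116; dist=6371·c=3479.197 ≈ 3479.2 km; running total=17522.6 km
Leg 2 bearing: y=sinΔλ·cosφ2=0.51881007, x=cosφ1·sinφ2-sinφ1·cosφ2·cosΔλ=0.02384305; θ=atan2(y, x)=87.3687° ≈ 87.4°
Leg 3: φ1=-0.4388735, φ2=-0.8105571, Δφ=-0.3716836, Δλ=-3.0995686 rad; a=sin²(Δφ/2)+cosφ1·cosφ2·sin²(Δλ/2)=0.6576559672; c=2·atan2(√a, √(1-a))=1.891581665; dist=6371·c=12051.267 ≈ 12051.3 km; running total=29573.9 km
Leg 3 bearing: y=sinΔλ·cosφ2=-0.02895002, x=cosφ1·sinφ2-sinφ1·cosφ2·cosΔλ=-0.94854640; θ=atan2(y, x)=-178.2519° <0 so +360° → 181.7481° ≈ 181.7°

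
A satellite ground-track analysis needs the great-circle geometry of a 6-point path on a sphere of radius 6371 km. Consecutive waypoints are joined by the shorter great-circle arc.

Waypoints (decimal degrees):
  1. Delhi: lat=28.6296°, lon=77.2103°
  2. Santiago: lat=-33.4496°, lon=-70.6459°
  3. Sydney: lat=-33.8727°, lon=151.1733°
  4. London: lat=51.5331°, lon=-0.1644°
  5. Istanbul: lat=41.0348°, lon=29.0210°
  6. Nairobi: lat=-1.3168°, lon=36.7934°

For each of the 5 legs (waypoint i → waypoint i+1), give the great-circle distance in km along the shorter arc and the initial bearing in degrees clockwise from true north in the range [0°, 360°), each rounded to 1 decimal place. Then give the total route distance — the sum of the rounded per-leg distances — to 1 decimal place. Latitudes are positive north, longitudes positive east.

Leg 1: φ1=0.4996808, φ2=-0.5838057, Δφ=-1.0834864, Δλ=-2.5805775 rad; a=sin²(Δφ/2)+cosφ1·cosφ2·sin²(Δλ/2)=0.9421022781; c=2·atan2(√a, √(1-a))=2.655584642; dist=6371·c=16918.730 ≈ 16918.7 km; running total=16918.7 km
Leg 1 bearing: y=sinΔλ·cosφ2=-0.44392377, x=cosφ1·sinφ2-sinφ1·cosφ2·cosΔλ=-0.14530655; θ=atan2(y, x)=-108.1245° <0 so +360° → 251.8755° ≈ 251.9°
Leg 2: φ1=-0.5838057, φ2=-0.5911901, Δφ=-0.0073845, Δλ=3.8714754 rad; a=sin²(Δφ/2)+cosφ1·cosφ2·sin²(Δλ/2)=0.6045340924; c=2·atan2(√a, √(1-a))=1.781418317; dist=6371·c=11349.416 ≈ 11349.4 km; running total=28268.1 km
Leg 2 bearing: y=sinΔλ·cosφ2=-0.55361459, x=cosφ1·sinφ2-sinφ1·cosφ2·cosΔλ=-0.80610259; θ=atan2(y, x)=-145.5195° <0 so +360° → 214.4805° ≈ 214.5°
Leg 3: φ1=-0.5911901, φ2=0.8994223, Δφ=1.4906124, Δλ=-2.6413411 rad; a=sin²(Δφ/2)+cosφ1·cosφ2·sin²(Δλ/2)=0.9447911804; c=2·atan2(√a, √(1-a))=2.667226359; dist=6371·c=16992.899 ≈ 16992.9 km; running total=45261.0 km
Leg 3 bearing: y=sinΔλ·cosφ2=-0.29836990, x=cosφ1·sinφ2-sinφ1·cosφ2·cosΔλ=0.34585926; θ=atan2(y, x)=-40.7841° <0 so +360° → 319.2159° ≈ 319.2°
Leg 4: φ1=0.8994223, φ2=0.7161924, Δφ=-0.1832299, Δλ=0.5093813 rad; a=sin²(Δφ/2)+cosφ1·cosφ2·sin²(Δλ/2)=0.0381549751; c=2·atan2(√a, √(1-a))=0.393193929; dist=6371·c=2505.039 ≈ 2505.0 km; running total=47766.0 km
Leg 4 bearing: y=sinΔλ·cosφ2=0.36783009, x=cosφ1·sinφ2-sinφ1·cosφ2·cosΔλ=-0.10722740; θ=atan2(y, x)=106.2521° ≈ 106.3°
Leg 5: φ1=0.7161924, φ2=-0.0229825, Δφ=-0.7391749, Δλ=0.1356540 rad; a=sin²(Δφ/2)+cosφ1·cosφ2·sin²(Δλ/2)=0.1339516308; c=2·atan2(√a, √(1-a))=0.749401442; dist=6371·c=4774.437 ≈ 4774.4 km; running total=52540.4 km
Leg 5 bearing: y=sinΔλ·cosφ2=0.13520259, x=cosφ1·sinφ2-sinφ1·cosφ2·cosΔλ=-0.66764858; θ=atan2(y, x)=168.5521° ≈ 168.6°

Leg 1: dist=16918.7 km, bearing=251.9°
Leg 2: dist=11349.4 km, bearing=214.5°
Leg 3: dist=16992.9 km, bearing=319.2°
Leg 4: dist=2505.0 km, bearing=106.3°
Leg 5: dist=4774.4 km, bearing=168.6°
Total: 52540.4 km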